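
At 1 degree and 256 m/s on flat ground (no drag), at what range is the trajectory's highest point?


R = v0^2*sin(2*theta)/g = 256^2*sin(2*1°)/9.81 = 233.147 m
apex_dist = R/2 = 233.147/2 = 116.6 m

116.6 m


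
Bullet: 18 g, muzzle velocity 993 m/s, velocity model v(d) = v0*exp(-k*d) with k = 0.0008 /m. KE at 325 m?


v = v0*exp(-k*d) = 993*exp(-0.0008*325) = 765.654 m/s
E = 0.5*m*v^2 = 0.5*0.018*765.654^2 = 5276 J

5276 J


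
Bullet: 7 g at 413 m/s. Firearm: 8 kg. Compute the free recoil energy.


v_r = m_p*v_p/m_gun = 0.007*413/8 = 0.361375 m/s, E_r = 0.5*m_gun*v_r^2 = 0.5*8*0.361375^2 = 0.5224 J

0.5224 J


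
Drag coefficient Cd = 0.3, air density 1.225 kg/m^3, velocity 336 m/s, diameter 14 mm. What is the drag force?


A = pi*(d/2)^2 = pi*(14/2000)^2 = 1.53938e-04 m^2
Fd = 0.5*Cd*rho*A*v^2 = 0.5*0.3*1.225*1.53938e-04*336^2 = 3.193 N

3.193 N


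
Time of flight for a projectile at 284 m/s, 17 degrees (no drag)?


T = 2*v0*sin(theta)/g = 2*284*sin(17°)/9.81 = 16.93 s

16.93 s


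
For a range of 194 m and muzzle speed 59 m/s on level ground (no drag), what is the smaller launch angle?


sin(2*theta) = R*g/v0^2 = 194*9.81/59^2 = 0.546722, theta = arcsin(0.546722)/2 = 16.57°

16.57 degrees


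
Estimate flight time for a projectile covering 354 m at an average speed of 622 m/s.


t = d/v = 354/622 = 0.5691 s

0.5691 s


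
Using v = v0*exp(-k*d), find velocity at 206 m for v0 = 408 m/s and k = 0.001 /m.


v = v0*exp(-k*d) = 408*exp(-0.001*206) = 332 m/s

332 m/s


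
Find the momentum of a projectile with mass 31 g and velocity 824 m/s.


p = m*v = 0.031*824 = 25.54 kg·m/s

25.54 kg·m/s


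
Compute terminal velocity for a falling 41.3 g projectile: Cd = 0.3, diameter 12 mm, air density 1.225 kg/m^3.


A = pi*(d/2)^2 = pi*(12/2000)^2 = 1.13097e-04 m^2
vt = sqrt(2mg/(Cd*rho*A)) = sqrt(2*0.0413*9.81/(0.3 * 1.225 * 1.13097e-04)) = 139.6 m/s

139.6 m/s


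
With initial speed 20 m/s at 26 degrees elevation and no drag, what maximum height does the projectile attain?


H = (v0*sin(theta))^2 / (2g) = (20*sin(26°))^2 / (2*9.81) = 3.918 m

3.918 m


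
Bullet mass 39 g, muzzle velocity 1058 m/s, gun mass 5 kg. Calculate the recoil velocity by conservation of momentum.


v_recoil = m_p * v_p / m_gun = 0.039 * 1058 / 5 = 8.252 m/s

8.252 m/s


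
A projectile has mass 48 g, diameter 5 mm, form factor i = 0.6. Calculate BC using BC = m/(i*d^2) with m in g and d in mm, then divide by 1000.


BC = m/(i*d^2*1000) = 48/(0.6 * 5^2 * 1000) = 0.0032

0.0032


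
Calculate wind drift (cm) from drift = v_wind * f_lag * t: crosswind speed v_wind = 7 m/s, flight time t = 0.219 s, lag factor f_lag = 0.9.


drift = v_wind * lag * t = 7 * 0.9 * 0.219 = 1.3797 m ≈ 138 cm

138 cm


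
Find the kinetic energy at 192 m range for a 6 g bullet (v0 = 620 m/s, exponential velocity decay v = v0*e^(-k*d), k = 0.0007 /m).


v = v0*exp(-k*d) = 620*exp(-0.0007*192) = 542.029 m/s
E = 0.5*m*v^2 = 0.5*0.006*542.029^2 = 881.4 J

881.4 J


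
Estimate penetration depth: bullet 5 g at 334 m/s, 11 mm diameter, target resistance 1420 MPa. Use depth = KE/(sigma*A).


A = pi*(d/2)^2 = pi*(11/2)^2 = 95.0332 mm^2
E = 0.5*m*v^2 = 0.5*0.005*334^2 = 278.89 J
depth = E/(sigma*A) = 278.89 J / (1420 MPa * 95.0332 mm^2) = 278.89/(1420 * 95.0332) m = 0.00206666 m ≈ 2.067 mm

2.067 mm


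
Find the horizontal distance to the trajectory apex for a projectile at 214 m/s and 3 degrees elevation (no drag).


R = v0^2*sin(2*theta)/g = 214^2*sin(2*3°)/9.81 = 487.97 m
apex_dist = R/2 = 487.97/2 = 244 m

244 m


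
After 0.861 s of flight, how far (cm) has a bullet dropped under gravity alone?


drop = 0.5*g*t^2 = 0.5*9.81*0.861^2 = 3.63618 m ≈ 363.6 cm

363.6 cm


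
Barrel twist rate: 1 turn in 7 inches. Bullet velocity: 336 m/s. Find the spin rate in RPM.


twist_m = 7*0.0254 = 0.1778 m
spin = v/twist = 336/0.1778 = 1889.764 rev/s
RPM = spin*60 = 1889.764*60 ≈ 113386 RPM

113386 RPM


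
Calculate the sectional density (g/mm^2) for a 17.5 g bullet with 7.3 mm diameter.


SD = m/d^2 = 17.5/7.3^2 = 0.3284 g/mm^2

0.3284 g/mm^2


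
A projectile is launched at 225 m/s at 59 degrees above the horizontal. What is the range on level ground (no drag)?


R = v0^2 * sin(2*theta) / g = 225^2 * sin(2*59°) / 9.81 = 4556 m

4556 m


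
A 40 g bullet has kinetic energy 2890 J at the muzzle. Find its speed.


v = sqrt(2*E/m) = sqrt(2*2890/0.04) = 380.1 m/s

380.1 m/s


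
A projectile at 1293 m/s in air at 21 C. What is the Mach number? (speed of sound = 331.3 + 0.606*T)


a = 331.3 + 0.606*(21) = 344.026 m/s
M = v/a = 1293/344.026 = 3.758

3.758


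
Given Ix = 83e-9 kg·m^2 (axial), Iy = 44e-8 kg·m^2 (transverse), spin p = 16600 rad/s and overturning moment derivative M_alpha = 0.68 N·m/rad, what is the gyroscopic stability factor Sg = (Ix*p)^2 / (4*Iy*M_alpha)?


Sg = Ix^2 * p^2 / (4 * Iy * M_alpha) = (83e-9)^2 * 16600^2 / (4 * 44e-8 * 0.68) = 1.586

1.586


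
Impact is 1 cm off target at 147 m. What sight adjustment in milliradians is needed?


1 mrad subtends 1 cm per 10 m of range, so adj = error_cm / (dist_m / 10) = 1 / (147/10) = 0.06803 mrad

0.06803 mrad


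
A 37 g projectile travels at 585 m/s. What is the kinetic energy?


E = 0.5*m*v^2 = 0.5*0.037*585^2 = 6331 J

6331 J


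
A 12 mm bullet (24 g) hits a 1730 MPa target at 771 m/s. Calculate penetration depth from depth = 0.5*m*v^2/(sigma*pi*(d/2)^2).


A = pi*(d/2)^2 = pi*(12/2)^2 = 113.097 mm^2
E = 0.5*m*v^2 = 0.5*0.024*771^2 = 7133.29 J
depth = E/(sigma*A) = 7133.29 J / (1730 MPa * 113.097 mm^2) = 7133.29/(1730 * 113.097) m = 0.0364579 m ≈ 36.46 mm

36.46 mm


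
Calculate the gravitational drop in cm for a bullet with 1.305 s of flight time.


drop = 0.5*g*t^2 = 0.5*9.81*1.305^2 = 8.35334 m ≈ 835.3 cm

835.3 cm


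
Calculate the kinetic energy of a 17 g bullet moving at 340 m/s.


E = 0.5*m*v^2 = 0.5*0.017*340^2 = 982.6 J

982.6 J


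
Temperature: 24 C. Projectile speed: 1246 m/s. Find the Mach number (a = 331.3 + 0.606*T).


a = 331.3 + 0.606*(24) = 345.844 m/s
M = v/a = 1246/345.844 = 3.603

3.603


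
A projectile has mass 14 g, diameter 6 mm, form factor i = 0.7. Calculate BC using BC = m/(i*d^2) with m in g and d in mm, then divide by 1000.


BC = m/(i*d^2*1000) = 14/(0.7 * 6^2 * 1000) = 0.0005556

0.0005556


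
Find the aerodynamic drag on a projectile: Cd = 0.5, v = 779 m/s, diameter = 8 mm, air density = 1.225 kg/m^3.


A = pi*(d/2)^2 = pi*(8/2000)^2 = 5.02655e-05 m^2
Fd = 0.5*Cd*rho*A*v^2 = 0.5*0.5*1.225*5.02655e-05*779^2 = 9.342 N

9.342 N


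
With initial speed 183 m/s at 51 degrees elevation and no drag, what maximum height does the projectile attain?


H = (v0*sin(theta))^2 / (2g) = (183*sin(51°))^2 / (2*9.81) = 1031 m

1031 m


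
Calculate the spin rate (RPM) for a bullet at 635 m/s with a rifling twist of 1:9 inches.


twist_m = 9*0.0254 = 0.2286 m
spin = v/twist = 635/0.2286 = 2777.778 rev/s
RPM = spin*60 = 2777.778*60 ≈ 166667 RPM

166667 RPM


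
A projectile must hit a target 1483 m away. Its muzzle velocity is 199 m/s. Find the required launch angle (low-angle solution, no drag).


sin(2*theta) = R*g/v0^2 = 1483*9.81/199^2 = 0.36737, theta = arcsin(0.36737)/2 = 10.78°

10.78 degrees


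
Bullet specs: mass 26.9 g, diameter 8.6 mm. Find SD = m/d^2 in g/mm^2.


SD = m/d^2 = 26.9/8.6^2 = 0.3637 g/mm^2

0.3637 g/mm^2


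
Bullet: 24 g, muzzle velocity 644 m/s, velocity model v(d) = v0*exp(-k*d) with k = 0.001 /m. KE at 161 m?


v = v0*exp(-k*d) = 644*exp(-0.001*161) = 548.232 m/s
E = 0.5*m*v^2 = 0.5*0.024*548.232^2 = 3607 J

3607 J


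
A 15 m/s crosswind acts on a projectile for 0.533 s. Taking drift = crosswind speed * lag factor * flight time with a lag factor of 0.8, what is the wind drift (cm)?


drift = v_wind * lag * t = 15 * 0.8 * 0.533 = 6.396 m ≈ 639.6 cm

639.6 cm


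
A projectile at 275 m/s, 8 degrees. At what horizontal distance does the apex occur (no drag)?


R = v0^2*sin(2*theta)/g = 275^2*sin(2*8°)/9.81 = 2124.88 m
apex_dist = R/2 = 2124.88/2 = 1062 m

1062 m


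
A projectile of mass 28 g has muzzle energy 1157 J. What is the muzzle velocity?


v = sqrt(2*E/m) = sqrt(2*1157/0.028) = 287.5 m/s

287.5 m/s


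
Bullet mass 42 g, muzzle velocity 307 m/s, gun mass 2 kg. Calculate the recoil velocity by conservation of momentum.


v_recoil = m_p * v_p / m_gun = 0.042 * 307 / 2 = 6.447 m/s

6.447 m/s


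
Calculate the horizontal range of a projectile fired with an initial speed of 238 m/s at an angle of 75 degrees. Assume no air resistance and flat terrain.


R = v0^2 * sin(2*theta) / g = 238^2 * sin(2*75°) / 9.81 = 2887 m

2887 m


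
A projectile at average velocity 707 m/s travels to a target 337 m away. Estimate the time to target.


t = d/v = 337/707 = 0.4767 s

0.4767 s


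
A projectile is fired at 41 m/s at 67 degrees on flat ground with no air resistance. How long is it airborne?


T = 2*v0*sin(theta)/g = 2*41*sin(67°)/9.81 = 7.694 s

7.694 s


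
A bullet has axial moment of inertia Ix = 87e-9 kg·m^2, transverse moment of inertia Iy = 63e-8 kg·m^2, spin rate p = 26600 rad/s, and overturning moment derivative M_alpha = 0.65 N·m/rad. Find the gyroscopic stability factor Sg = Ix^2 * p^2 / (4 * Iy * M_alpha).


Sg = Ix^2 * p^2 / (4 * Iy * M_alpha) = (87e-9)^2 * 26600^2 / (4 * 63e-8 * 0.65) = 3.27

3.27


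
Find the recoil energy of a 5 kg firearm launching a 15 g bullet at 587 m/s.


v_r = m_p*v_p/m_gun = 0.015*587/5 = 1.761 m/s, E_r = 0.5*m_gun*v_r^2 = 0.5*5*1.761^2 = 7.753 J

7.753 J


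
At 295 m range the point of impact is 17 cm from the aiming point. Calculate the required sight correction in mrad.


1 mrad subtends 1 cm per 10 m of range, so adj = error_cm / (dist_m / 10) = 17 / (295/10) = 0.5763 mrad

0.5763 mrad


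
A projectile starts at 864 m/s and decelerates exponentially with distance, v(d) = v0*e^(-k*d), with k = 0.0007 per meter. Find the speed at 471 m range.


v = v0*exp(-k*d) = 864*exp(-0.0007*471) = 621.3 m/s

621.3 m/s


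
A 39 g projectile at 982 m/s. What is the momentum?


p = m*v = 0.039*982 = 38.3 kg·m/s

38.3 kg·m/s


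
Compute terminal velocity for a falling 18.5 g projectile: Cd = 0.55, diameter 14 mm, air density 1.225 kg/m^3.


A = pi*(d/2)^2 = pi*(14/2000)^2 = 1.53938e-04 m^2
vt = sqrt(2mg/(Cd*rho*A)) = sqrt(2*0.0185*9.81/(0.55 * 1.225 * 1.53938e-04)) = 59.16 m/s

59.16 m/s


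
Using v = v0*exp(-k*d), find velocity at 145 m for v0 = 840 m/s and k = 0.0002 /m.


v = v0*exp(-k*d) = 840*exp(-0.0002*145) = 816 m/s

816 m/s


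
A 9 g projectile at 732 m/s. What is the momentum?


p = m*v = 0.009*732 = 6.588 kg·m/s

6.588 kg·m/s


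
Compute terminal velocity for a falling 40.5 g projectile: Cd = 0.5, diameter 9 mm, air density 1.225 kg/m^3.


A = pi*(d/2)^2 = pi*(9/2000)^2 = 6.36173e-05 m^2
vt = sqrt(2mg/(Cd*rho*A)) = sqrt(2*0.0405*9.81/(0.5 * 1.225 * 6.36173e-05)) = 142.8 m/s

142.8 m/s


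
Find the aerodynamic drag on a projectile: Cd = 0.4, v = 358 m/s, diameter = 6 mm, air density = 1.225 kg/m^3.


A = pi*(d/2)^2 = pi*(6/2000)^2 = 2.82743e-05 m^2
Fd = 0.5*Cd*rho*A*v^2 = 0.5*0.4*1.225*2.82743e-05*358^2 = 0.8878 N

0.8878 N


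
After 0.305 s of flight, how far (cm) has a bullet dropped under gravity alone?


drop = 0.5*g*t^2 = 0.5*9.81*0.305^2 = 0.456288 m ≈ 45.63 cm

45.63 cm


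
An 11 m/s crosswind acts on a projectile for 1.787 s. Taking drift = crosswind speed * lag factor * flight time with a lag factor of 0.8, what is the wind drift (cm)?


drift = v_wind * lag * t = 11 * 0.8 * 1.787 = 15.7256 m ≈ 1573 cm

1573 cm


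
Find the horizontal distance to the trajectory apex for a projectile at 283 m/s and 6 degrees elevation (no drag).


R = v0^2*sin(2*theta)/g = 283^2*sin(2*6°)/9.81 = 1697.39 m
apex_dist = R/2 = 1697.39/2 = 848.7 m

848.7 m


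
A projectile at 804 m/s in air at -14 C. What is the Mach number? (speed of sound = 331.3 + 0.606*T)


a = 331.3 + 0.606*(-14) = 322.816 m/s
M = v/a = 804/322.816 = 2.491

2.491


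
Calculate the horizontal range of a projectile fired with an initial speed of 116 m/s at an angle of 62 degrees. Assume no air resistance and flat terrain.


R = v0^2 * sin(2*theta) / g = 116^2 * sin(2*62°) / 9.81 = 1137 m

1137 m


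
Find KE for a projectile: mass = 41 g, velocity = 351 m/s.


E = 0.5*m*v^2 = 0.5*0.041*351^2 = 2526 J

2526 J


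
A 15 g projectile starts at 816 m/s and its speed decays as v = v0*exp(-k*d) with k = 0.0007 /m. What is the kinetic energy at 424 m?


v = v0*exp(-k*d) = 816*exp(-0.0007*424) = 606.445 m/s
E = 0.5*m*v^2 = 0.5*0.015*606.445^2 = 2758 J

2758 J


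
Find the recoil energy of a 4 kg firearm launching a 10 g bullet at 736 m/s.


v_r = m_p*v_p/m_gun = 0.01*736/4 = 1.84 m/s, E_r = 0.5*m_gun*v_r^2 = 0.5*4*1.84^2 = 6.771 J

6.771 J


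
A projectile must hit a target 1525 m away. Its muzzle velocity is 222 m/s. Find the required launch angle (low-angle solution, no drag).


sin(2*theta) = R*g/v0^2 = 1525*9.81/222^2 = 0.303552, theta = arcsin(0.303552)/2 = 8.836°

8.836 degrees


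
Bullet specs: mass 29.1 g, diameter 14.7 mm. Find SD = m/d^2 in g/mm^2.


SD = m/d^2 = 29.1/14.7^2 = 0.1347 g/mm^2

0.1347 g/mm^2


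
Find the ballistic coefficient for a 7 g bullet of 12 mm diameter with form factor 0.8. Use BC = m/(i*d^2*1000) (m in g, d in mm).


BC = m/(i*d^2*1000) = 7/(0.8 * 12^2 * 1000) = 6.076e-05

6.076e-05


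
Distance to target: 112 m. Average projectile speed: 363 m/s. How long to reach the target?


t = d/v = 112/363 = 0.3085 s

0.3085 s


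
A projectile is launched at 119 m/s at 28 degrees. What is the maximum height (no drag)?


H = (v0*sin(theta))^2 / (2g) = (119*sin(28°))^2 / (2*9.81) = 159.1 m

159.1 m


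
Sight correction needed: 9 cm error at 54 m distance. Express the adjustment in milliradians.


1 mrad subtends 1 cm per 10 m of range, so adj = error_cm / (dist_m / 10) = 9 / (54/10) = 1.667 mrad

1.667 mrad


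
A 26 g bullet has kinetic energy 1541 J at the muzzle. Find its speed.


v = sqrt(2*E/m) = sqrt(2*1541/0.026) = 344.3 m/s

344.3 m/s


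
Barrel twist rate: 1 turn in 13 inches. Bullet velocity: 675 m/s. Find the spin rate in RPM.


twist_m = 13*0.0254 = 0.3302 m
spin = v/twist = 675/0.3302 = 2044.216 rev/s
RPM = spin*60 = 2044.216*60 ≈ 122653 RPM

122653 RPM


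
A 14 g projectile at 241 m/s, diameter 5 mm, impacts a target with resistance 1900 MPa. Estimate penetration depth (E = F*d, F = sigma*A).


A = pi*(d/2)^2 = pi*(5/2)^2 = 19.635 mm^2
E = 0.5*m*v^2 = 0.5*0.014*241^2 = 406.567 J
depth = E/(sigma*A) = 406.567 J / (1900 MPa * 19.635 mm^2) = 406.567/(1900 * 19.635) m = 0.010898 m ≈ 10.9 mm

10.9 mm


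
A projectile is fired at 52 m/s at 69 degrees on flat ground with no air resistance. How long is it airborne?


T = 2*v0*sin(theta)/g = 2*52*sin(69°)/9.81 = 9.897 s

9.897 s


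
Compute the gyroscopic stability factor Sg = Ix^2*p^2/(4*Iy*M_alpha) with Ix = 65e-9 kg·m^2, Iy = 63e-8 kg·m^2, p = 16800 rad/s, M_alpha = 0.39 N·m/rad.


Sg = Ix^2 * p^2 / (4 * Iy * M_alpha) = (65e-9)^2 * 16800^2 / (4 * 63e-8 * 0.39) = 1.213

1.213


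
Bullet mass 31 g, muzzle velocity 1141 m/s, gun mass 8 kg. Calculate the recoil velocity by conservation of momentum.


v_recoil = m_p * v_p / m_gun = 0.031 * 1141 / 8 = 4.421 m/s

4.421 m/s


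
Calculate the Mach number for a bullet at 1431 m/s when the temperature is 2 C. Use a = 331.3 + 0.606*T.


a = 331.3 + 0.606*(2) = 332.512 m/s
M = v/a = 1431/332.512 = 4.304

4.304


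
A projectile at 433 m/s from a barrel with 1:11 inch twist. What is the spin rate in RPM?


twist_m = 11*0.0254 = 0.2794 m
spin = v/twist = 433/0.2794 = 1549.749 rev/s
RPM = spin*60 = 1549.749*60 ≈ 92985 RPM

92985 RPM


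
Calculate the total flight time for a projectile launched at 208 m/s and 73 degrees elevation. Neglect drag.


T = 2*v0*sin(theta)/g = 2*208*sin(73°)/9.81 = 40.55 s

40.55 s


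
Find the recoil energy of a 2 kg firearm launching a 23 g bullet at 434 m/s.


v_r = m_p*v_p/m_gun = 0.023*434/2 = 4.991 m/s, E_r = 0.5*m_gun*v_r^2 = 0.5*2*4.991^2 = 24.91 J

24.91 J


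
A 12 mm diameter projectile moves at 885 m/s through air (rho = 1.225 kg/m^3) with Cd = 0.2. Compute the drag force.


A = pi*(d/2)^2 = pi*(12/2000)^2 = 1.13097e-04 m^2
Fd = 0.5*Cd*rho*A*v^2 = 0.5*0.2*1.225*1.13097e-04*885^2 = 10.85 N

10.85 N


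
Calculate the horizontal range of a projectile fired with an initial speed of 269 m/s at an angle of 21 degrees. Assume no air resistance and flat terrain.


R = v0^2 * sin(2*theta) / g = 269^2 * sin(2*21°) / 9.81 = 4936 m

4936 m


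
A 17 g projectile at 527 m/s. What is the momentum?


p = m*v = 0.017*527 = 8.959 kg·m/s

8.959 kg·m/s


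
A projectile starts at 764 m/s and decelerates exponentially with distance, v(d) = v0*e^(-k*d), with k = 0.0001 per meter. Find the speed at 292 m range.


v = v0*exp(-k*d) = 764*exp(-0.0001*292) = 742 m/s

742 m/s


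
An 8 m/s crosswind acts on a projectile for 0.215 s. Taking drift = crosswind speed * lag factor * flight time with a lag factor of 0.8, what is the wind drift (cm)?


drift = v_wind * lag * t = 8 * 0.8 * 0.215 = 1.376 m ≈ 137.6 cm

137.6 cm


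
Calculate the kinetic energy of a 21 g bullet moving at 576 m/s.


E = 0.5*m*v^2 = 0.5*0.021*576^2 = 3484 J

3484 J


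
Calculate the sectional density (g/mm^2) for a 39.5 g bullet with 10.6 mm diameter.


SD = m/d^2 = 39.5/10.6^2 = 0.3515 g/mm^2

0.3515 g/mm^2


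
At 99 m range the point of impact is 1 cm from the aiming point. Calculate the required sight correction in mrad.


1 mrad subtends 1 cm per 10 m of range, so adj = error_cm / (dist_m / 10) = 1 / (99/10) = 0.101 mrad

0.101 mrad


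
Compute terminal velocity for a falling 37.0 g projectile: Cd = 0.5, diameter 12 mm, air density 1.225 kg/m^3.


A = pi*(d/2)^2 = pi*(12/2000)^2 = 1.13097e-04 m^2
vt = sqrt(2mg/(Cd*rho*A)) = sqrt(2*0.037*9.81/(0.5 * 1.225 * 1.13097e-04)) = 102.4 m/s

102.4 m/s


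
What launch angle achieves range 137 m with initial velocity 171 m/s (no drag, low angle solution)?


sin(2*theta) = R*g/v0^2 = 137*9.81/171^2 = 0.0459618, theta = arcsin(0.0459618)/2 = 1.317°

1.317 degrees


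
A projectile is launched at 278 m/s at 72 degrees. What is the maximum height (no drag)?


H = (v0*sin(theta))^2 / (2g) = (278*sin(72°))^2 / (2*9.81) = 3563 m

3563 m


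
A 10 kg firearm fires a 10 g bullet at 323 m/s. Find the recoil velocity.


v_recoil = m_p * v_p / m_gun = 0.01 * 323 / 10 = 0.323 m/s

0.323 m/s


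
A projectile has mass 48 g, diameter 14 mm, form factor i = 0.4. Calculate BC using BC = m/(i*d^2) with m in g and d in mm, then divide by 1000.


BC = m/(i*d^2*1000) = 48/(0.4 * 14^2 * 1000) = 0.0006122

0.0006122


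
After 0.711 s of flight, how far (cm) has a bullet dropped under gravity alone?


drop = 0.5*g*t^2 = 0.5*9.81*0.711^2 = 2.47958 m ≈ 248 cm

248 cm


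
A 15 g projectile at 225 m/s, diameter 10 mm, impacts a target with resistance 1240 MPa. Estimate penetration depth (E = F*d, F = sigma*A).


A = pi*(d/2)^2 = pi*(10/2)^2 = 78.5398 mm^2
E = 0.5*m*v^2 = 0.5*0.015*225^2 = 379.688 J
depth = E/(sigma*A) = 379.688 J / (1240 MPa * 78.5398 mm^2) = 379.688/(1240 * 78.5398) m = 0.00389865 m ≈ 3.899 mm

3.899 mm


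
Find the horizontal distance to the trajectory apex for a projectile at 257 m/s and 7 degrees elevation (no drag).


R = v0^2*sin(2*theta)/g = 257^2*sin(2*7°)/9.81 = 1628.82 m
apex_dist = R/2 = 1628.82/2 = 814.4 m

814.4 m


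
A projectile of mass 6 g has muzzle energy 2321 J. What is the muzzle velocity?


v = sqrt(2*E/m) = sqrt(2*2321/0.006) = 879.6 m/s

879.6 m/s


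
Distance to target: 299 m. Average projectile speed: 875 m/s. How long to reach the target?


t = d/v = 299/875 = 0.3417 s

0.3417 s


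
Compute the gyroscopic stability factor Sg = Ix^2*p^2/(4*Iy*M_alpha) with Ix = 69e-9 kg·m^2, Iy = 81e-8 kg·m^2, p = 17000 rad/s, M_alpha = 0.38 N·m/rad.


Sg = Ix^2 * p^2 / (4 * Iy * M_alpha) = (69e-9)^2 * 17000^2 / (4 * 81e-8 * 0.38) = 1.118

1.118


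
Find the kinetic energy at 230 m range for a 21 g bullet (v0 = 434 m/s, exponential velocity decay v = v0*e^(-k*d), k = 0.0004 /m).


v = v0*exp(-k*d) = 434*exp(-0.0004*230) = 395.854 m/s
E = 0.5*m*v^2 = 0.5*0.021*395.854^2 = 1645 J

1645 J


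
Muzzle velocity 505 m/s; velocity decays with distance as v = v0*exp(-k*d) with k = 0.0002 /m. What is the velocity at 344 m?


v = v0*exp(-k*d) = 505*exp(-0.0002*344) = 471.4 m/s

471.4 m/s


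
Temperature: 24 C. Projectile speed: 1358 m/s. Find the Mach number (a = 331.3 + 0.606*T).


a = 331.3 + 0.606*(24) = 345.844 m/s
M = v/a = 1358/345.844 = 3.927

3.927


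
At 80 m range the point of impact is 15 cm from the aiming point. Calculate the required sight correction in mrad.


1 mrad subtends 1 cm per 10 m of range, so adj = error_cm / (dist_m / 10) = 15 / (80/10) = 1.875 mrad

1.875 mrad


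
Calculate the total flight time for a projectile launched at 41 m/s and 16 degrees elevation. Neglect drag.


T = 2*v0*sin(theta)/g = 2*41*sin(16°)/9.81 = 2.304 s

2.304 s


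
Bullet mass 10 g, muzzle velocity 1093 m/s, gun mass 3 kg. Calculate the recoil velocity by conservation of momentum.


v_recoil = m_p * v_p / m_gun = 0.01 * 1093 / 3 = 3.643 m/s

3.643 m/s


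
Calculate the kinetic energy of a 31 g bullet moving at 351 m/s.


E = 0.5*m*v^2 = 0.5*0.031*351^2 = 1910 J

1910 J


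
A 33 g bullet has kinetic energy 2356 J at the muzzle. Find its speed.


v = sqrt(2*E/m) = sqrt(2*2356/0.033) = 377.9 m/s

377.9 m/s


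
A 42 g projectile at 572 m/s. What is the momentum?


p = m*v = 0.042*572 = 24.02 kg·m/s

24.02 kg·m/s


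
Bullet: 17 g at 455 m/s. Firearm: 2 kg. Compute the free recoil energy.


v_r = m_p*v_p/m_gun = 0.017*455/2 = 3.8675 m/s, E_r = 0.5*m_gun*v_r^2 = 0.5*2*3.8675^2 = 14.96 J

14.96 J


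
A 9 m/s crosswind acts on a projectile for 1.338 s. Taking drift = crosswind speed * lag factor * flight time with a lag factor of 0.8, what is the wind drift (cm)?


drift = v_wind * lag * t = 9 * 0.8 * 1.338 = 9.6336 m ≈ 963.4 cm

963.4 cm


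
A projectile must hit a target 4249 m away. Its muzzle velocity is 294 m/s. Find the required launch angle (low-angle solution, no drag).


sin(2*theta) = R*g/v0^2 = 4249*9.81/294^2 = 0.482238, theta = arcsin(0.482238)/2 = 14.42°

14.42 degrees


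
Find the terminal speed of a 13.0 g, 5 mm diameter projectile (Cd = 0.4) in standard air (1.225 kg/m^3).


A = pi*(d/2)^2 = pi*(5/2000)^2 = 1.96350e-05 m^2
vt = sqrt(2mg/(Cd*rho*A)) = sqrt(2*0.013*9.81/(0.4 * 1.225 * 1.96350e-05)) = 162.8 m/s

162.8 m/s


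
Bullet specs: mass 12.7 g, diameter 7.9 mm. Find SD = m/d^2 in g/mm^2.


SD = m/d^2 = 12.7/7.9^2 = 0.2035 g/mm^2

0.2035 g/mm^2


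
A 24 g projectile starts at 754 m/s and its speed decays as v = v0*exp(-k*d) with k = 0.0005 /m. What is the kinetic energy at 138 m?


v = v0*exp(-k*d) = 754*exp(-0.0005*138) = 703.728 m/s
E = 0.5*m*v^2 = 0.5*0.024*703.728^2 = 5943 J

5943 J


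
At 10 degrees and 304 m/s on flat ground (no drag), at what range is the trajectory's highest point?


R = v0^2*sin(2*theta)/g = 304^2*sin(2*10°)/9.81 = 3222.03 m
apex_dist = R/2 = 3222.03/2 = 1611 m

1611 m


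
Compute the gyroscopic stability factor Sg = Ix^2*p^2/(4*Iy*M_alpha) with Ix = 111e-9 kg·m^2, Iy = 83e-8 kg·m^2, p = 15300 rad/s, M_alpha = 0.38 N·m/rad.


Sg = Ix^2 * p^2 / (4 * Iy * M_alpha) = (111e-9)^2 * 15300^2 / (4 * 83e-8 * 0.38) = 2.286

2.286


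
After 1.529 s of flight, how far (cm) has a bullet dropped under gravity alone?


drop = 0.5*g*t^2 = 0.5*9.81*1.529^2 = 11.4671 m ≈ 1147 cm

1147 cm


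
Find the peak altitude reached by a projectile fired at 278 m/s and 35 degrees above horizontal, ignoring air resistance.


H = (v0*sin(theta))^2 / (2g) = (278*sin(35°))^2 / (2*9.81) = 1296 m

1296 m


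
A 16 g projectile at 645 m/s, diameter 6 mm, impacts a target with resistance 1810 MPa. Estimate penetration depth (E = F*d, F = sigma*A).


A = pi*(d/2)^2 = pi*(6/2)^2 = 28.2743 mm^2
E = 0.5*m*v^2 = 0.5*0.016*645^2 = 3328.2 J
depth = E/(sigma*A) = 3328.2 J / (1810 MPa * 28.2743 mm^2) = 3328.2/(1810 * 28.2743) m = 0.0650337 m ≈ 65.03 mm

65.03 mm


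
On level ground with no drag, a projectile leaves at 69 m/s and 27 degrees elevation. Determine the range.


R = v0^2 * sin(2*theta) / g = 69^2 * sin(2*27°) / 9.81 = 392.6 m

392.6 m


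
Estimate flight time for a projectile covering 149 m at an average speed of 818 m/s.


t = d/v = 149/818 = 0.1822 s

0.1822 s


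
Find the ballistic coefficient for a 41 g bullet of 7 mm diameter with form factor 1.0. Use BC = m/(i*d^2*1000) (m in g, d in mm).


BC = m/(i*d^2*1000) = 41/(1.0 * 7^2 * 1000) = 0.0008367

0.0008367


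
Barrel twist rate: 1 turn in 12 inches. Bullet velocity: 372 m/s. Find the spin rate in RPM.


twist_m = 12*0.0254 = 0.3048 m
spin = v/twist = 372/0.3048 = 1220.472 rev/s
RPM = spin*60 = 1220.472*60 ≈ 73228 RPM

73228 RPM


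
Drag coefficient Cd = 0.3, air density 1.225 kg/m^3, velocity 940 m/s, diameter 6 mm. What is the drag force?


A = pi*(d/2)^2 = pi*(6/2000)^2 = 2.82743e-05 m^2
Fd = 0.5*Cd*rho*A*v^2 = 0.5*0.3*1.225*2.82743e-05*940^2 = 4.591 N

4.591 N


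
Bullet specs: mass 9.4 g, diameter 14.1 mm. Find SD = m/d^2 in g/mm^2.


SD = m/d^2 = 9.4/14.1^2 = 0.04728 g/mm^2

0.04728 g/mm^2


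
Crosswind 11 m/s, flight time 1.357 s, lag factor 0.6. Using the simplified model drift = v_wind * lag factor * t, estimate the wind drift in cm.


drift = v_wind * lag * t = 11 * 0.6 * 1.357 = 8.9562 m ≈ 895.6 cm

895.6 cm


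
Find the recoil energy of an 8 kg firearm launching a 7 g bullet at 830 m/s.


v_r = m_p*v_p/m_gun = 0.007*830/8 = 0.72625 m/s, E_r = 0.5*m_gun*v_r^2 = 0.5*8*0.72625^2 = 2.11 J

2.11 J


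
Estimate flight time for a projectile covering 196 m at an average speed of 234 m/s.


t = d/v = 196/234 = 0.8376 s

0.8376 s


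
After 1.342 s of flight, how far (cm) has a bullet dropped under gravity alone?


drop = 0.5*g*t^2 = 0.5*9.81*1.342^2 = 8.83373 m ≈ 883.4 cm

883.4 cm


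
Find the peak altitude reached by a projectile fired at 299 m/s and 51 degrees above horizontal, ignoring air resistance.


H = (v0*sin(theta))^2 / (2g) = (299*sin(51°))^2 / (2*9.81) = 2752 m

2752 m


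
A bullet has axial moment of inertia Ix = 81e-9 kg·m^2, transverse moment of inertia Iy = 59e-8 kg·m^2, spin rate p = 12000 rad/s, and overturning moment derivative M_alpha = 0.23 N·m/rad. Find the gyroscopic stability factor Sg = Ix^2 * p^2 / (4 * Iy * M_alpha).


Sg = Ix^2 * p^2 / (4 * Iy * M_alpha) = (81e-9)^2 * 12000^2 / (4 * 59e-8 * 0.23) = 1.741

1.741


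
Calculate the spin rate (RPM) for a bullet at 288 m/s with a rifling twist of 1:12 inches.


twist_m = 12*0.0254 = 0.3048 m
spin = v/twist = 288/0.3048 = 944.8819 rev/s
RPM = spin*60 = 944.8819*60 ≈ 56693 RPM

56693 RPM


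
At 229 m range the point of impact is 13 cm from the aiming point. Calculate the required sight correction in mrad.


1 mrad subtends 1 cm per 10 m of range, so adj = error_cm / (dist_m / 10) = 13 / (229/10) = 0.5677 mrad

0.5677 mrad


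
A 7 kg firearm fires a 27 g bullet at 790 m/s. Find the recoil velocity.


v_recoil = m_p * v_p / m_gun = 0.027 * 790 / 7 = 3.047 m/s

3.047 m/s


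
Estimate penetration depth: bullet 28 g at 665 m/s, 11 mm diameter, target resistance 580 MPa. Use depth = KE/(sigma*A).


A = pi*(d/2)^2 = pi*(11/2)^2 = 95.0332 mm^2
E = 0.5*m*v^2 = 0.5*0.028*665^2 = 6191.15 J
depth = E/(sigma*A) = 6191.15 J / (580 MPa * 95.0332 mm^2) = 6191.15/(580 * 95.0332) m = 0.112323 m ≈ 112.3 mm

112.3 mm


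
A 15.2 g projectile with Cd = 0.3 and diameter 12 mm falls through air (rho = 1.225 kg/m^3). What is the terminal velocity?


A = pi*(d/2)^2 = pi*(12/2000)^2 = 1.13097e-04 m^2
vt = sqrt(2mg/(Cd*rho*A)) = sqrt(2*0.0152*9.81/(0.3 * 1.225 * 1.13097e-04)) = 84.71 m/s

84.71 m/s


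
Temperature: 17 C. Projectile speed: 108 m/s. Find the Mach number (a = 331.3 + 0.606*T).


a = 331.3 + 0.606*(17) = 341.602 m/s
M = v/a = 108/341.602 = 0.3162

0.3162


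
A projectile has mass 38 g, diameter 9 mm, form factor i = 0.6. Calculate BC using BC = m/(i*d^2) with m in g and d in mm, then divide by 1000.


BC = m/(i*d^2*1000) = 38/(0.6 * 9^2 * 1000) = 0.0007819

0.0007819


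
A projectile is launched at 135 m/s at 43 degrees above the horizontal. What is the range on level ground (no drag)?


R = v0^2 * sin(2*theta) / g = 135^2 * sin(2*43°) / 9.81 = 1853 m

1853 m


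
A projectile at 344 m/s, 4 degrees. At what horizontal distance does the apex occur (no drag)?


R = v0^2*sin(2*theta)/g = 344^2*sin(2*4°)/9.81 = 1678.82 m
apex_dist = R/2 = 1678.82/2 = 839.4 m

839.4 m


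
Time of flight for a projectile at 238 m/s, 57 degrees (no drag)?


T = 2*v0*sin(theta)/g = 2*238*sin(57°)/9.81 = 40.69 s

40.69 s


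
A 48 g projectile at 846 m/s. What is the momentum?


p = m*v = 0.048*846 = 40.61 kg·m/s

40.61 kg·m/s


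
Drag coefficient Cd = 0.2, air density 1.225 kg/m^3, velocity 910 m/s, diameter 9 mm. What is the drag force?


A = pi*(d/2)^2 = pi*(9/2000)^2 = 6.36173e-05 m^2
Fd = 0.5*Cd*rho*A*v^2 = 0.5*0.2*1.225*6.36173e-05*910^2 = 6.453 N

6.453 N


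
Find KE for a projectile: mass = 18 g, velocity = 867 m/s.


E = 0.5*m*v^2 = 0.5*0.018*867^2 = 6765 J

6765 J


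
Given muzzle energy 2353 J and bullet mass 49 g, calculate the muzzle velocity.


v = sqrt(2*E/m) = sqrt(2*2353/0.049) = 309.9 m/s

309.9 m/s


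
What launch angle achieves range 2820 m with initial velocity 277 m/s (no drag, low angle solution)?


sin(2*theta) = R*g/v0^2 = 2820*9.81/277^2 = 0.360544, theta = arcsin(0.360544)/2 = 10.57°

10.57 degrees


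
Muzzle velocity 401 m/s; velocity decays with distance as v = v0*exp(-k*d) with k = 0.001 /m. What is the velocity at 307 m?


v = v0*exp(-k*d) = 401*exp(-0.001*307) = 295 m/s

295 m/s


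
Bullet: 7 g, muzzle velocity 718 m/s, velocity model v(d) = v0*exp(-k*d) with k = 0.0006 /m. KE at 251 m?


v = v0*exp(-k*d) = 718*exp(-0.0006*251) = 617.618 m/s
E = 0.5*m*v^2 = 0.5*0.007*617.618^2 = 1335 J

1335 J


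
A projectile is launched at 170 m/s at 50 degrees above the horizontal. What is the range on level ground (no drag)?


R = v0^2 * sin(2*theta) / g = 170^2 * sin(2*50°) / 9.81 = 2901 m

2901 m


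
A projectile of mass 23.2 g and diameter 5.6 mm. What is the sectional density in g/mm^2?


SD = m/d^2 = 23.2/5.6^2 = 0.7398 g/mm^2

0.7398 g/mm^2


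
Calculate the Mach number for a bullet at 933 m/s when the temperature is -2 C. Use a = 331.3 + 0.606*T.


a = 331.3 + 0.606*(-2) = 330.088 m/s
M = v/a = 933/330.088 = 2.827

2.827


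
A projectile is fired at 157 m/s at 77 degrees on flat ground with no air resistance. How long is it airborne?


T = 2*v0*sin(theta)/g = 2*157*sin(77°)/9.81 = 31.19 s

31.19 s


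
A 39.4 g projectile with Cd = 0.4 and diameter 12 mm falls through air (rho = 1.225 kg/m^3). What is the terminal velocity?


A = pi*(d/2)^2 = pi*(12/2000)^2 = 1.13097e-04 m^2
vt = sqrt(2mg/(Cd*rho*A)) = sqrt(2*0.0394*9.81/(0.4 * 1.225 * 1.13097e-04)) = 118.1 m/s

118.1 m/s


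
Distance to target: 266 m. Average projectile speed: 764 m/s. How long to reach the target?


t = d/v = 266/764 = 0.3482 s

0.3482 s


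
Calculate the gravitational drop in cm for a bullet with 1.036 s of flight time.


drop = 0.5*g*t^2 = 0.5*9.81*1.036^2 = 5.26452 m ≈ 526.5 cm

526.5 cm


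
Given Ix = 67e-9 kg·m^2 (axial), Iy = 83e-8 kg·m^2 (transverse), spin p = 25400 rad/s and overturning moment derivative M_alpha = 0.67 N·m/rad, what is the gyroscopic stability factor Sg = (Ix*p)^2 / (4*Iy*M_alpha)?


Sg = Ix^2 * p^2 / (4 * Iy * M_alpha) = (67e-9)^2 * 25400^2 / (4 * 83e-8 * 0.67) = 1.302

1.302


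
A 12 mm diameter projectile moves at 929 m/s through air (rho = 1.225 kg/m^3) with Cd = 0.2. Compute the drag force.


A = pi*(d/2)^2 = pi*(12/2000)^2 = 1.13097e-04 m^2
Fd = 0.5*Cd*rho*A*v^2 = 0.5*0.2*1.225*1.13097e-04*929^2 = 11.96 N

11.96 N


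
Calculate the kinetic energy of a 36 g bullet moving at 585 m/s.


E = 0.5*m*v^2 = 0.5*0.036*585^2 = 6160 J

6160 J


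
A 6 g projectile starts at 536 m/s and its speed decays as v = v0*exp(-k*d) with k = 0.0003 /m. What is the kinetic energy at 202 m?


v = v0*exp(-k*d) = 536*exp(-0.0003*202) = 504.483 m/s
E = 0.5*m*v^2 = 0.5*0.006*504.483^2 = 763.5 J

763.5 J


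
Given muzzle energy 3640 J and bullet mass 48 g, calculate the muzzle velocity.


v = sqrt(2*E/m) = sqrt(2*3640/0.048) = 389.4 m/s

389.4 m/s


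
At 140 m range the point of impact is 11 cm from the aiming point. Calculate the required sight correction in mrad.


1 mrad subtends 1 cm per 10 m of range, so adj = error_cm / (dist_m / 10) = 11 / (140/10) = 0.7857 mrad

0.7857 mrad


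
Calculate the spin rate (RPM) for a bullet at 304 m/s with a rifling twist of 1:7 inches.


twist_m = 7*0.0254 = 0.1778 m
spin = v/twist = 304/0.1778 = 1709.786 rev/s
RPM = spin*60 = 1709.786*60 ≈ 102587 RPM

102587 RPM


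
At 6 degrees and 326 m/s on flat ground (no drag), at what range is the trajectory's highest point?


R = v0^2*sin(2*theta)/g = 326^2*sin(2*6°)/9.81 = 2252.4 m
apex_dist = R/2 = 2252.4/2 = 1126 m

1126 m


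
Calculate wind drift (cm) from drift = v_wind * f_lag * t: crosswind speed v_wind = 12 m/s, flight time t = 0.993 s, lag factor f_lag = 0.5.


drift = v_wind * lag * t = 12 * 0.5 * 0.993 = 5.958 m ≈ 595.8 cm

595.8 cm


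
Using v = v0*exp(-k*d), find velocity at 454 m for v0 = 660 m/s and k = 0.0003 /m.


v = v0*exp(-k*d) = 660*exp(-0.0003*454) = 576 m/s

576 m/s


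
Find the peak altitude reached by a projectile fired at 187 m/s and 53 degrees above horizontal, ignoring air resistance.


H = (v0*sin(theta))^2 / (2g) = (187*sin(53°))^2 / (2*9.81) = 1137 m

1137 m


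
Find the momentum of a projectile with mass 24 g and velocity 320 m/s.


p = m*v = 0.024*320 = 7.68 kg·m/s

7.68 kg·m/s


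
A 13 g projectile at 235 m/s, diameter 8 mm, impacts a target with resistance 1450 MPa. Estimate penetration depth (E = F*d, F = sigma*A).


A = pi*(d/2)^2 = pi*(8/2)^2 = 50.2655 mm^2
E = 0.5*m*v^2 = 0.5*0.013*235^2 = 358.962 J
depth = E/(sigma*A) = 358.962 J / (1450 MPa * 50.2655 mm^2) = 358.962/(1450 * 50.2655) m = 0.00492506 m ≈ 4.925 mm

4.925 mm


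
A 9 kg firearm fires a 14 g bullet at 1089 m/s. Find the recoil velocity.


v_recoil = m_p * v_p / m_gun = 0.014 * 1089 / 9 = 1.694 m/s

1.694 m/s


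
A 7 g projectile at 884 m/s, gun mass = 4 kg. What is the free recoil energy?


v_r = m_p*v_p/m_gun = 0.007*884/4 = 1.547 m/s, E_r = 0.5*m_gun*v_r^2 = 0.5*4*1.547^2 = 4.786 J

4.786 J


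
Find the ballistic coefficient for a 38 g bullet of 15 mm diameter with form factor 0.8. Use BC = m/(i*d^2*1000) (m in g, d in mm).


BC = m/(i*d^2*1000) = 38/(0.8 * 15^2 * 1000) = 0.0002111

0.0002111


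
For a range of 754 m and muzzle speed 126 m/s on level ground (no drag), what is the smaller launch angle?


sin(2*theta) = R*g/v0^2 = 754*9.81/126^2 = 0.465907, theta = arcsin(0.465907)/2 = 13.88°

13.88 degrees


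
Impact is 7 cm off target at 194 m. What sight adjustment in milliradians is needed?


1 mrad subtends 1 cm per 10 m of range, so adj = error_cm / (dist_m / 10) = 7 / (194/10) = 0.3608 mrad

0.3608 mrad


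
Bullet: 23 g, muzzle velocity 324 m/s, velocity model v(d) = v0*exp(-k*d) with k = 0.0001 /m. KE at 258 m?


v = v0*exp(-k*d) = 324*exp(-0.0001*258) = 315.748 m/s
E = 0.5*m*v^2 = 0.5*0.023*315.748^2 = 1147 J

1147 J


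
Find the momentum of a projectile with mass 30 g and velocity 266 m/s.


p = m*v = 0.03*266 = 7.98 kg·m/s

7.98 kg·m/s


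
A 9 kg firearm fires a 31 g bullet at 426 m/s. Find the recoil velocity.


v_recoil = m_p * v_p / m_gun = 0.031 * 426 / 9 = 1.467 m/s

1.467 m/s


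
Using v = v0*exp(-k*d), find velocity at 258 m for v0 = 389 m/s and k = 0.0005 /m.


v = v0*exp(-k*d) = 389*exp(-0.0005*258) = 341.9 m/s

341.9 m/s


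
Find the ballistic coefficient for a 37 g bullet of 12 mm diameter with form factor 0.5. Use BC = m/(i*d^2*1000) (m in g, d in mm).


BC = m/(i*d^2*1000) = 37/(0.5 * 12^2 * 1000) = 0.0005139

0.0005139


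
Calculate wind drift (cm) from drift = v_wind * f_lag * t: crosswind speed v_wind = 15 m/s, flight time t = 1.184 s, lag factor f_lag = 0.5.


drift = v_wind * lag * t = 15 * 0.5 * 1.184 = 8.88 m ≈ 888 cm

888 cm


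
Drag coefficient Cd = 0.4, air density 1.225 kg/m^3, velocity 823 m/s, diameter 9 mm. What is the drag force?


A = pi*(d/2)^2 = pi*(9/2000)^2 = 6.36173e-05 m^2
Fd = 0.5*Cd*rho*A*v^2 = 0.5*0.4*1.225*6.36173e-05*823^2 = 10.56 N

10.56 N


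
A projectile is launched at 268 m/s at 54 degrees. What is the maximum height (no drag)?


H = (v0*sin(theta))^2 / (2g) = (268*sin(54°))^2 / (2*9.81) = 2396 m

2396 m


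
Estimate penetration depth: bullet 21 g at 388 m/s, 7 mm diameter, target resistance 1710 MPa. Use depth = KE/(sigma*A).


A = pi*(d/2)^2 = pi*(7/2)^2 = 38.4845 mm^2
E = 0.5*m*v^2 = 0.5*0.021*388^2 = 1580.71 J
depth = E/(sigma*A) = 1580.71 J / (1710 MPa * 38.4845 mm^2) = 1580.71/(1710 * 38.4845) m = 0.0240199 m ≈ 24.02 mm

24.02 mm


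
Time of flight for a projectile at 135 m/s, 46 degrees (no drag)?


T = 2*v0*sin(theta)/g = 2*135*sin(46°)/9.81 = 19.8 s

19.8 s


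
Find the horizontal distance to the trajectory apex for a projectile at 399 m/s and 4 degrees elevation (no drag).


R = v0^2*sin(2*theta)/g = 399^2*sin(2*4°)/9.81 = 2258.56 m
apex_dist = R/2 = 2258.56/2 = 1129 m

1129 m


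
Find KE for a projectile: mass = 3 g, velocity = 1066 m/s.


E = 0.5*m*v^2 = 0.5*0.003*1066^2 = 1705 J

1705 J


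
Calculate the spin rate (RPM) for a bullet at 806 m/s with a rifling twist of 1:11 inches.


twist_m = 11*0.0254 = 0.2794 m
spin = v/twist = 806/0.2794 = 2884.753 rev/s
RPM = spin*60 = 2884.753*60 ≈ 173085 RPM

173085 RPM


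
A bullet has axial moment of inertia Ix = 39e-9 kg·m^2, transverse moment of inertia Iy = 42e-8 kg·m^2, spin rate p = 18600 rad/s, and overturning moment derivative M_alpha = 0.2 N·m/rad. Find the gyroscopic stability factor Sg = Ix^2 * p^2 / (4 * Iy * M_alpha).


Sg = Ix^2 * p^2 / (4 * Iy * M_alpha) = (39e-9)^2 * 18600^2 / (4 * 42e-8 * 0.2) = 1.566

1.566


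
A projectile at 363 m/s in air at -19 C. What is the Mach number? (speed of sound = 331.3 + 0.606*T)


a = 331.3 + 0.606*(-19) = 319.786 m/s
M = v/a = 363/319.786 = 1.135

1.135


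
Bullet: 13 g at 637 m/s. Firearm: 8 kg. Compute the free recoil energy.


v_r = m_p*v_p/m_gun = 0.013*637/8 = 1.03512 m/s, E_r = 0.5*m_gun*v_r^2 = 0.5*8*1.03512^2 = 4.286 J

4.286 J


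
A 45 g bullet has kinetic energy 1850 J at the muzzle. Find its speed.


v = sqrt(2*E/m) = sqrt(2*1850/0.045) = 286.7 m/s

286.7 m/s


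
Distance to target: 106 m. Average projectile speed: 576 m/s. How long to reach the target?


t = d/v = 106/576 = 0.184 s

0.184 s


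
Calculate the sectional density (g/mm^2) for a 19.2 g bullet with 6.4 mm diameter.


SD = m/d^2 = 19.2/6.4^2 = 0.4687 g/mm^2

0.4687 g/mm^2
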